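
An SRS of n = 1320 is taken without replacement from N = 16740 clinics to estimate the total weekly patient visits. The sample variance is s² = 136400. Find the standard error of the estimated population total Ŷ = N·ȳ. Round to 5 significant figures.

163320

Var(Ŷ) = N²·Var(ȳ) = N²·(1 − n/N)·s²/n.
f = 1320/16740 = 0.07885305; Var(ȳ) = 0.92114695·136400/1320 = 95.185185.
Var(Ŷ) = 16740² · 95.185185 = 2.6673516 × 10^10.
SE(Ŷ) = √(2.6673516 × 10^10) = 163320.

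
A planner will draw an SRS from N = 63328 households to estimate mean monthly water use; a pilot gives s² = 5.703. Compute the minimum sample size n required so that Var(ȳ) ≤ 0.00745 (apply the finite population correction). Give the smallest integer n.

Without fpc, n₀ = s²/D = 5.703/0.00745 = 765.5034.
With fpc, (1 − n/N)·s²/n ≤ D requires n ≥ n₀/(1 + n₀/N) = 765.5034/(1 + 765.5034/63328) = 756.3606.
Rounding up, n = 757.

757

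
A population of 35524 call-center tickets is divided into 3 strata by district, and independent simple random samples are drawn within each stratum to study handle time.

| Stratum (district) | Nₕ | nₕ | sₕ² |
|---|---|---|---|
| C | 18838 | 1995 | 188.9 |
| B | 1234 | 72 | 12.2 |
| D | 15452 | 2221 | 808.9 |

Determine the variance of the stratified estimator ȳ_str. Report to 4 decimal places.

0.0830

Var(ȳ_str) = Σₕ Wₕ²(1 − fₕ)sₕ²/nₕ with Wₕ = Nₕ/N, N = 35524.
C: Wₕ = 0.53028938; term = 0.53028938²·(1 − 0.10590296)·188.9/1995 = 0.023806721.
B: Wₕ = 0.03473708; term = 0.03473708²·(1 − 0.05834684)·12.2/72 = 1.9253288 × 10^-4.
D: Wₕ = 0.43497354; term = 0.43497354²·(1 − 0.14373544)·808.9/2221 = 0.059003792.
Sum = 0.083003046.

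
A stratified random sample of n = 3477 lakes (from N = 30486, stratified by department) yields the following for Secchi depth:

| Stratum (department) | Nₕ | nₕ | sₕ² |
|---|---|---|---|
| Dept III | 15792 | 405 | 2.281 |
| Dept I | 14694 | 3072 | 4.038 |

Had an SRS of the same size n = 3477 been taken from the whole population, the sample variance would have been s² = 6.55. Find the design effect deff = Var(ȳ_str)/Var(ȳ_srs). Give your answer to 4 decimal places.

1.0270

Var(ȳ_str) = Σ Wₕ²(1−fₕ)sₕ²/nₕ with Wₕ = Nₕ/30486:
  Dept III: (15792/30486)²·(1−405/15792)·2.281/405 = 0.0014725175
  Dept I: (14694/30486)²·(1−3072/14694)·4.038/3072 = 2.4152668 × 10^-4
  → Var(ȳ_str) = 0.0017140442.
Var(ȳ_srs) = (1 − 3477/30486)·6.55/3477 = 0.0016689552.
deff = 0.0017140442 / 0.0016689552 = 1.0270.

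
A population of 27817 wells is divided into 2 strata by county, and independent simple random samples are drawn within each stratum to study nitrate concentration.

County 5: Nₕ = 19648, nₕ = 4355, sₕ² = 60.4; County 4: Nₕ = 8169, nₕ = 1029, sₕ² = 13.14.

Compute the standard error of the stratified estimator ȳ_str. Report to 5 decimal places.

Var(ȳ_str) = Σₕ Wₕ²(1 − fₕ)sₕ²/nₕ with Wₕ = Nₕ/N, N = 27817.
County 5: Wₕ = 0.70633066; term = 0.70633066²·(1 − 0.22165106)·60.4/4355 = 0.0053856638.
County 4: Wₕ = 0.29366934; term = 0.29366934²·(1 − 0.12596401)·13.14/1029 = 9.6255713 × 10^-4.
Sum = 0.0063482209.
SE = √(0.0063482209) = 0.07968.

0.07968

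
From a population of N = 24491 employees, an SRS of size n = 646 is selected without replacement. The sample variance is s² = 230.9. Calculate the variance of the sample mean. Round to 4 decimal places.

0.3480

Under SRS without replacement, Var(ȳ) = (1 − f)·s²/n with f = n/N = 646/24491 = 0.02637704.
Var(ȳ) = (1 − 0.02637704)·230.9/646 = 0.97362296·0.35743034 = 0.34800239.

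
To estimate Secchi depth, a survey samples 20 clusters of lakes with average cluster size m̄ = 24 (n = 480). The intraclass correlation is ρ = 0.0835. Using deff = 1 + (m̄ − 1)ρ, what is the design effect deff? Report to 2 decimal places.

deff = 1 + (24 − 1)·0.0835 = 1 + 1.9205 = 2.9205.

2.92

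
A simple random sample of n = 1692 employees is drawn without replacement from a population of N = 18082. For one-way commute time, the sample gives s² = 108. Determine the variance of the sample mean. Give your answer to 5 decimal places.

0.05786

Under SRS without replacement, Var(ȳ) = (1 − f)·s²/n with f = n/N = 1692/18082 = 0.09357372.
Var(ȳ) = (1 − 0.09357372)·108/1692 = 0.90642628·0.063829787 = 0.057856997.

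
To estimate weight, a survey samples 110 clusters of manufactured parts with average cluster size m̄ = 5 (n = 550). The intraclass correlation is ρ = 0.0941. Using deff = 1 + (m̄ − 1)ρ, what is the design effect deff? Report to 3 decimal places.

deff = 1 + (5 − 1)·0.0941 = 1 + 0.3764 = 1.3764.

1.376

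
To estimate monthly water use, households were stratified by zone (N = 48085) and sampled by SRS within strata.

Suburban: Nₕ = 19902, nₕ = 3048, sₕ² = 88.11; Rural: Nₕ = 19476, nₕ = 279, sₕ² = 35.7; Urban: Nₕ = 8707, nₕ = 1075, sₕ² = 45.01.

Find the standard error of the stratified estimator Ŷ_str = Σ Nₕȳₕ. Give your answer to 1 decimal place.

7766.6

Var(Ŷ_str) = Σₕ Nₕ²(1 − fₕ)sₕ²/nₕ.
Suburban: 19902²·(1 − 3048/19902)·88.11/3048 = 9.6963872 × 10^6.
Rural: 19476²·(1 − 279/19476)·35.7/279 = 4.7840658 × 10^7.
Urban: 8707²·(1 − 1075/8707)·45.01/1075 = 2.7823224 × 10^6.
Sum = 6.0319368 × 10^7.
SE = √(6.0319368 × 10^7) = 7766.6.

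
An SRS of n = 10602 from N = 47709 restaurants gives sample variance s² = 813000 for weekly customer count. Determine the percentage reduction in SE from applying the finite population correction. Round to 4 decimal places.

11.8083

f = n/N = 10602/47709 = 0.22222222.
SE_no-fpc = √(s²/n) = 8.7569198; SE_fpc = √((1−f)s²/n) = 7.7228774.
Ratio = √(1−f) = 0.88191710. Reduction = 100·(1 − 0.88191710) = 11.8083%.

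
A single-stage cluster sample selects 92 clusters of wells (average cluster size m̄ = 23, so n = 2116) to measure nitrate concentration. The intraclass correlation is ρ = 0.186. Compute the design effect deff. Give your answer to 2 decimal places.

5.09

deff = 1 + (23 − 1)·0.186 = 1 + 4.092 = 5.092.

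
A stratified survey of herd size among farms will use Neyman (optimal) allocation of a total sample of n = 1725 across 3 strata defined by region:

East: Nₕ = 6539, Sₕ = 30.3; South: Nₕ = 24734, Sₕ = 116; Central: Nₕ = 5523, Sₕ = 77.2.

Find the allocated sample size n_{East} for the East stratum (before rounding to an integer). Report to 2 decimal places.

97.83

Neyman allocation: nₕ = n·NₕSₕ / Σⱼ NⱼSⱼ.
Σ NⱼSⱼ = 6539·30.3 + 24734·116 + 5523·77.2 = 3.4936513 × 10^6.
n_{East} = 1725·6539·30.3 / (3.4936513 × 10^6) = 97.83.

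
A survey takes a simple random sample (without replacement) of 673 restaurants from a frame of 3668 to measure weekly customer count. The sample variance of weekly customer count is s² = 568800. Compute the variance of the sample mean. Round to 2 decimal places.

Under SRS without replacement, Var(ȳ) = (1 − f)·s²/n with f = n/N = 673/3668 = 0.18347874.
Var(ȳ) = (1 − 0.18347874)·568800/673 = 0.81652126·845.17088 = 690.09999.

690.10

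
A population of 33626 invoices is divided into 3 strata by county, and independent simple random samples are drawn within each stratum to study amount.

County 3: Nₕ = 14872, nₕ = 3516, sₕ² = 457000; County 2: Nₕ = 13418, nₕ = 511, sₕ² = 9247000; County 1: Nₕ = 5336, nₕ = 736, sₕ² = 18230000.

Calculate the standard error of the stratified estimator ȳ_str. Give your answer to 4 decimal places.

Var(ȳ_str) = Σₕ Wₕ²(1 − fₕ)sₕ²/nₕ with Wₕ = Nₕ/N, N = 33626.
County 3: Wₕ = 0.44227681; term = 0.44227681²·(1 − 0.23641743)·457000/3516 = 19.41385.
County 2: Wₕ = 0.39903646; term = 0.39903646²·(1 − 0.03808317)·9247000/511 = 2771.6771.
County 1: Wₕ = 0.15868673; term = 0.15868673²·(1 − 0.13793103)·18230000/736 = 537.69016.
Sum = 3328.7811.
SE = √(3328.7811) = 57.6956.

57.6956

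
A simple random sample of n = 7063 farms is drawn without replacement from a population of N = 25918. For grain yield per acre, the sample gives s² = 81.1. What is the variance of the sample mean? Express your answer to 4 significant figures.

Under SRS without replacement, Var(ȳ) = (1 − f)·s²/n with f = n/N = 7063/25918 = 0.27251331.
Var(ȳ) = (1 − 0.27251331)·81.1/7063 = 0.72748669·0.011482373 = 0.0083532735.

0.008353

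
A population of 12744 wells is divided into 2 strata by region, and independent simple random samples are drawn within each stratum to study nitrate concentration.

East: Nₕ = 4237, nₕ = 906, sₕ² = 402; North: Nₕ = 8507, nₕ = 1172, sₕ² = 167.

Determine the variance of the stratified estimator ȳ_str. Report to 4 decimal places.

0.0933

Var(ȳ_str) = Σₕ Wₕ²(1 − fₕ)sₕ²/nₕ with Wₕ = Nₕ/N, N = 12744.
East: Wₕ = 0.33247018; term = 0.33247018²·(1 − 0.21383054)·402/906 = 0.038558437.
North: Wₕ = 0.66752982; term = 0.66752982²·(1 − 0.13776890)·167/1172 = 0.054746188.
Sum = 0.093304625.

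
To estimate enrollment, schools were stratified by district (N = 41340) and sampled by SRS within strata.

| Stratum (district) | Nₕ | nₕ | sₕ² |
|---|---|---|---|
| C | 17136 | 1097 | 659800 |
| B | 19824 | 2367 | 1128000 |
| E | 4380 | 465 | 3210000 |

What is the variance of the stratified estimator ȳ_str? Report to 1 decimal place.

Var(ȳ_str) = Σₕ Wₕ²(1 − fₕ)sₕ²/nₕ with Wₕ = Nₕ/N, N = 41340.
C: Wₕ = 0.41451379; term = 0.41451379²·(1 − 0.06401727)·659800/1097 = 96.727838.
B: Wₕ = 0.47953556; term = 0.47953556²·(1 − 0.11940073)·1128000/2367 = 96.500774.
E: Wₕ = 0.10595065; term = 0.10595065²·(1 − 0.10616438)·3210000/465 = 69.265506.
Sum = 262.49412.

262.5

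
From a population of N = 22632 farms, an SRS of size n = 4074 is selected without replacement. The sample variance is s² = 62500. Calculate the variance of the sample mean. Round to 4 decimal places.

Under SRS without replacement, Var(ȳ) = (1 − f)·s²/n with f = n/N = 4074/22632 = 0.18001060.
Var(ȳ) = (1 − 0.18001060)·62500/4074 = 0.81998940·15.341188 = 12.579611.

12.5796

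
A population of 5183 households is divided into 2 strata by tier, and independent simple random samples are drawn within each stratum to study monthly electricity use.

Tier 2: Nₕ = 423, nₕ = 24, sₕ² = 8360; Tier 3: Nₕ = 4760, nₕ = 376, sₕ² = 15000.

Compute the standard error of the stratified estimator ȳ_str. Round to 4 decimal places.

Var(ȳ_str) = Σₕ Wₕ²(1 − fₕ)sₕ²/nₕ with Wₕ = Nₕ/N, N = 5183.
Tier 2: Wₕ = 0.08161297; term = 0.08161297²·(1 − 0.05673759)·8360/24 = 2.1884966.
Tier 3: Wₕ = 0.91838703; term = 0.91838703²·(1 − 0.07899160)·15000/376 = 30.98978.
Sum = 33.178277.
SE = √(33.178277) = 5.7601.

5.7601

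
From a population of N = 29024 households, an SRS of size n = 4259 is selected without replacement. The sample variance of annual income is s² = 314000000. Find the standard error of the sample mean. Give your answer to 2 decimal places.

Under SRS without replacement, Var(ȳ) = (1 − f)·s²/n with f = n/N = 4259/29024 = 0.14674063.
Var(ȳ) = (1 − 0.14674063)·314000000/4259 = 0.85325937·73726.227 = 62907.594.
SE(ȳ) = √(62907.594) = 250.81.

250.81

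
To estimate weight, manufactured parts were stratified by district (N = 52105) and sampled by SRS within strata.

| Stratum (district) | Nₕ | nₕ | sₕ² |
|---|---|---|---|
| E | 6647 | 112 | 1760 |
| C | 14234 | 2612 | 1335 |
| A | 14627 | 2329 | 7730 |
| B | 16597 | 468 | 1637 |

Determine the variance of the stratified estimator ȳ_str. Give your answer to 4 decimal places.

0.8474

Var(ȳ_str) = Σₕ Wₕ²(1 − fₕ)sₕ²/nₕ with Wₕ = Nₕ/N, N = 52105.
E: Wₕ = 0.12756933; term = 0.12756933²·(1 − 0.01684971)·1760/112 = 0.25142422.
C: Wₕ = 0.27317916; term = 0.27317916²·(1 − 0.18350429)·1335/2612 = 0.031142762.
A: Wₕ = 0.28072162; term = 0.28072162²·(1 − 0.15922609)·7730/2329 = 0.21990796.
B: Wₕ = 0.31852989; term = 0.31852989²·(1 − 0.02819787)·1637/468 = 0.34489036.
Sum = 0.8473653.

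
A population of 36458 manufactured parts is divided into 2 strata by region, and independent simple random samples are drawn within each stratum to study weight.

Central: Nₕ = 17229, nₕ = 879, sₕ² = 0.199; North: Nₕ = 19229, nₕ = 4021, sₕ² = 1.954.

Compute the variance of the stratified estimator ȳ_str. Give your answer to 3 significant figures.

1.55 × 10^-4

Var(ȳ_str) = Σₕ Wₕ²(1 − fₕ)sₕ²/nₕ with Wₕ = Nₕ/N, N = 36458.
Central: Wₕ = 0.47257118; term = 0.47257118²·(1 − 0.05101863)·0.199/879 = 4.797957 × 10^-5.
North: Wₕ = 0.52742882; term = 0.52742882²·(1 − 0.20911124)·1.954/4021 = 1.0691376 × 10^-4.
Sum = 1.5489333 × 10^-4.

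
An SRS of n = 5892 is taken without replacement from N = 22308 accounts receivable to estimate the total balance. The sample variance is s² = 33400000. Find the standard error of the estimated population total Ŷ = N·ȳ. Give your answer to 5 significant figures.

1.4408 × 10^6

Var(Ŷ) = N²·Var(ȳ) = N²·(1 − n/N)·s²/n.
f = 5892/22308 = 0.26412049; Var(ȳ) = 0.73587951·33400000/5892 = 4171.4826.
Var(Ŷ) = 22308² · 4171.4826 = 2.0759252 × 10^12.
SE(Ŷ) = √(2.0759252 × 10^12) = 1.4408 × 10^6.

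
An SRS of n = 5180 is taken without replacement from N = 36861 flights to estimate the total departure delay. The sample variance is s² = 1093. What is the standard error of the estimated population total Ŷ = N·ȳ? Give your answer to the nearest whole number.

15697

Var(Ŷ) = N²·Var(ȳ) = N²·(1 − n/N)·s²/n.
f = 5180/36861 = 0.14052793; Var(ȳ) = 0.85947207·1093/5180 = 0.18135193.
Var(Ŷ) = 36861² · 0.18135193 = 2.4640891 × 10^8.
SE(Ŷ) = √(2.4640891 × 10^8) = 15697.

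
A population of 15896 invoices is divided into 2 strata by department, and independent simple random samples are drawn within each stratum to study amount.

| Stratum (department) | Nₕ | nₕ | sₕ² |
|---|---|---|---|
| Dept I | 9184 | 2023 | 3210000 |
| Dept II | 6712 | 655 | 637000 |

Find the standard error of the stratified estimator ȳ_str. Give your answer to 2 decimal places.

23.86

Var(ȳ_str) = Σₕ Wₕ²(1 − fₕ)sₕ²/nₕ with Wₕ = Nₕ/N, N = 15896.
Dept I: Wₕ = 0.57775541; term = 0.57775541²·(1 − 0.22027439)·3210000/2023 = 412.98948.
Dept II: Wₕ = 0.42224459; term = 0.42224459²·(1 − 0.09758641)·637000/655 = 156.47031.
Sum = 569.45979.
SE = √(569.45979) = 23.86.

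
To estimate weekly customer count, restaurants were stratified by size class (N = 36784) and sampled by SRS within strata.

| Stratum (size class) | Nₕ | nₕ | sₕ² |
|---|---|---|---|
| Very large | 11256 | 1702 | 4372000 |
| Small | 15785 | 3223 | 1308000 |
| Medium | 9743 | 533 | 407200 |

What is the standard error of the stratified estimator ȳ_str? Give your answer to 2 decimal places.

17.73

Var(ȳ_str) = Σₕ Wₕ²(1 − fₕ)sₕ²/nₕ with Wₕ = Nₕ/N, N = 36784.
Very large: Wₕ = 0.30600261; term = 0.30600261²·(1 − 0.15120824)·4372000/1702 = 204.16064.
Small: Wₕ = 0.42912679; term = 0.42912679²·(1 − 0.20418118)·1308000/3223 = 59.474788.
Medium: Wₕ = 0.26487060; term = 0.26487060²·(1 − 0.05470594)·407200/533 = 50.665809.
Sum = 314.30124.
SE = √(314.30124) = 17.73.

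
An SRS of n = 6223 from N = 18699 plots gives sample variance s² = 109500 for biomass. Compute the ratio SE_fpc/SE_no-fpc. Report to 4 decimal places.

f = n/N = 6223/18699 = 0.33279855.
SE_no-fpc = √(s²/n) = 4.1947604; SE_fpc = √((1−f)s²/n) = 3.426381.
Ratio = √(1−f) = 0.81682400.

0.8168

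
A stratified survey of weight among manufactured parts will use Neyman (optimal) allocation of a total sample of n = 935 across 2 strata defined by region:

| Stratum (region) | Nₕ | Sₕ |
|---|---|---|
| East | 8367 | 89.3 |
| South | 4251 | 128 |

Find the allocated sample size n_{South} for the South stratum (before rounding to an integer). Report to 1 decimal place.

394.0

Neyman allocation: nₕ = n·NₕSₕ / Σⱼ NⱼSⱼ.
Σ NⱼSⱼ = 8367·89.3 + 4251·128 = 1.2913011 × 10^6.
n_{South} = 935·4251·128 / (1.2913011 × 10^6) = 394.0.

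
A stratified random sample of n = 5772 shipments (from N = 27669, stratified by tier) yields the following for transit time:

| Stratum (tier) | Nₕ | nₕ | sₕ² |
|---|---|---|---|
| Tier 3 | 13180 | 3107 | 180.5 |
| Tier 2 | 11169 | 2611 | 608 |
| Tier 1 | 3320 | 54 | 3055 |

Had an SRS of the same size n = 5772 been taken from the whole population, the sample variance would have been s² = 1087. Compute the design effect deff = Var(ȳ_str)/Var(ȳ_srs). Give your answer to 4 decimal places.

Var(ȳ_str) = Σ Wₕ²(1−fₕ)sₕ²/nₕ with Wₕ = Nₕ/27669:
  Tier 3: (13180/27669)²·(1−3107/13180)·180.5/3107 = 0.010074495
  Tier 2: (11169/27669)²·(1−2611/11169)·608/2611 = 0.029073436
  Tier 1: (3320/27669)²·(1−54/3320)·3055/54 = 0.8012809
  → Var(ȳ_str) = 0.84042883.
Var(ȳ_srs) = (1 − 5772/27669)·1087/5772 = 0.14903709.
deff = 0.84042883 / 0.14903709 = 5.6391.

5.6391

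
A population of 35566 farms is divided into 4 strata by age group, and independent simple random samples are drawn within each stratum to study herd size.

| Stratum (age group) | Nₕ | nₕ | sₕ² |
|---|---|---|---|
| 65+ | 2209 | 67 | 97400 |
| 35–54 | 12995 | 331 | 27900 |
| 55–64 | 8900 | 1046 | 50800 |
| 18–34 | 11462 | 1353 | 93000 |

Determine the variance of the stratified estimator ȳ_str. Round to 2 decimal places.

25.38

Var(ȳ_str) = Σₕ Wₕ²(1 − fₕ)sₕ²/nₕ with Wₕ = Nₕ/N, N = 35566.
65+: Wₕ = 0.06210988; term = 0.06210988²·(1 − 0.03033047)·97400/67 = 5.4378759.
35–54: Wₕ = 0.36537705; term = 0.36537705²·(1 − 0.02547134)·27900/331 = 10.966129.
55–64: Wₕ = 0.25023899; term = 0.25023899²·(1 − 0.11752809)·50800/1046 = 2.6837551.
18–34: Wₕ = 0.32227408; term = 0.32227408²·(1 − 0.11804223)·93000/1353 = 6.2962752.
Sum = 25.384035.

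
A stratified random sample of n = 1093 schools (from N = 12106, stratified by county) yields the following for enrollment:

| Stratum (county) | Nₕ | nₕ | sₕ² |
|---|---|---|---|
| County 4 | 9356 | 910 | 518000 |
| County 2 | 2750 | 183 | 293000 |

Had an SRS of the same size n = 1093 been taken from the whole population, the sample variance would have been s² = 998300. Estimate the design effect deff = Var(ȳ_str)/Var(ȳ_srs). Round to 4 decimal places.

Var(ȳ_str) = Σ Wₕ²(1−fₕ)sₕ²/nₕ with Wₕ = Nₕ/12106:
  County 4: (9356/12106)²·(1−910/9356)·518000/910 = 306.92221
  County 2: (2750/12106)²·(1−183/2750)·293000/183 = 77.121196
  → Var(ȳ_str) = 384.04341.
Var(ȳ_srs) = (1 − 1093/12106)·998300/1093 = 830.89449.
deff = 384.04341 / 830.89449 = 0.4622.

0.4622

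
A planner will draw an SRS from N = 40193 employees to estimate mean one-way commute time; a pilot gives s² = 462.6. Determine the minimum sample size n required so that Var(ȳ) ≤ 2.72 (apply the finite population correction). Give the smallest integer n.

Without fpc, n₀ = s²/D = 462.6/2.72 = 170.0735.
With fpc, (1 − n/N)·s²/n ≤ D requires n ≥ n₀/(1 + n₀/N) = 170.0735/(1 + 170.0735/40193) = 169.3569.
Rounding up, n = 170.

170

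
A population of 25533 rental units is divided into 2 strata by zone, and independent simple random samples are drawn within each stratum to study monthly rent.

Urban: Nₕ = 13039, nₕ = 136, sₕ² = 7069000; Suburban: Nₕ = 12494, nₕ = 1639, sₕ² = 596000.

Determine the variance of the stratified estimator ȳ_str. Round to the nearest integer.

13489

Var(ȳ_str) = Σₕ Wₕ²(1 − fₕ)sₕ²/nₕ with Wₕ = Nₕ/N, N = 25533.
Urban: Wₕ = 0.51067246; term = 0.51067246²·(1 − 0.01043025)·7069000/136 = 13413.755.
Suburban: Wₕ = 0.48932754; term = 0.48932754²·(1 − 0.13118297)·596000/1639 = 75.647564.
Sum = 13489.403.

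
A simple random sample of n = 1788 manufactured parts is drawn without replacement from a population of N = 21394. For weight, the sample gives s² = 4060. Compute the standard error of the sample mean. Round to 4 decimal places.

1.4425

Under SRS without replacement, Var(ȳ) = (1 − f)·s²/n with f = n/N = 1788/21394 = 0.08357483.
Var(ȳ) = (1 − 0.08357483)·4060/1788 = 0.91642517·2.2706935 = 2.0809207.
SE(ȳ) = √(2.0809207) = 1.4425.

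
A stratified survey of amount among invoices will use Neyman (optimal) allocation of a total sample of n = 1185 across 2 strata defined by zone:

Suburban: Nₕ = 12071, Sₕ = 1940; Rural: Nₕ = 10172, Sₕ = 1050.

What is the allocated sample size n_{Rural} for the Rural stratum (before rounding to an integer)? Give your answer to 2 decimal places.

Neyman allocation: nₕ = n·NₕSₕ / Σⱼ NⱼSⱼ.
Σ NⱼSⱼ = 12071·1940 + 10172·1050 = 3.409834 × 10^7.
n_{Rural} = 1185·10172·1050 / (3.409834 × 10^7) = 371.18.

371.18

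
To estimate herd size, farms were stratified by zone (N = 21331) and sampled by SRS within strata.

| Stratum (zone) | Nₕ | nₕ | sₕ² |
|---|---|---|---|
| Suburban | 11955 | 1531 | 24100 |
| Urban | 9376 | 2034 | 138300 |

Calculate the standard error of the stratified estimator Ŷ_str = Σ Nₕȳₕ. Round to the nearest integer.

Var(Ŷ_str) = Σₕ Nₕ²(1 − fₕ)sₕ²/nₕ.
Suburban: 11955²·(1 − 1531/11955)·24100/1531 = 1.9616695 × 10^9.
Urban: 9376²·(1 − 2034/9376)·138300/2034 = 4.6806181 × 10^9.
Sum = 6.6422876 × 10^9.
SE = √(6.6422876 × 10^9) = 81500.

81500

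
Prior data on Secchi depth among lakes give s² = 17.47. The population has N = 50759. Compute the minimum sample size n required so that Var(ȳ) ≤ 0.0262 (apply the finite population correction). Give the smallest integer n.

659

Without fpc, n₀ = s²/D = 17.47/0.0262 = 666.7939.
With fpc, (1 − n/N)·s²/n ≤ D requires n ≥ n₀/(1 + n₀/N) = 666.7939/(1 + 666.7939/50759) = 658.1482.
Rounding up, n = 659.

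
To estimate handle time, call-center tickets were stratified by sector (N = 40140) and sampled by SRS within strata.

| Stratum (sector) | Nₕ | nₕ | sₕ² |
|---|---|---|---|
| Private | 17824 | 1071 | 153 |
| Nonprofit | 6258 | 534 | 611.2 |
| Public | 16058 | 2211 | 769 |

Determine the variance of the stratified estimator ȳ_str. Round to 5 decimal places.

0.09992

Var(ȳ_str) = Σₕ Wₕ²(1 − fₕ)sₕ²/nₕ with Wₕ = Nₕ/N, N = 40140.
Private: Wₕ = 0.44404584; term = 0.44404584²·(1 − 0.06008752)·153/1071 = 0.02647555.
Nonprofit: Wₕ = 0.15590433; term = 0.15590433²·(1 − 0.08533078)·611.2/534 = 0.025446177.
Public: Wₕ = 0.40004983; term = 0.40004983²·(1 − 0.13768838)·769/2211 = 0.047998759.
Sum = 0.099920486.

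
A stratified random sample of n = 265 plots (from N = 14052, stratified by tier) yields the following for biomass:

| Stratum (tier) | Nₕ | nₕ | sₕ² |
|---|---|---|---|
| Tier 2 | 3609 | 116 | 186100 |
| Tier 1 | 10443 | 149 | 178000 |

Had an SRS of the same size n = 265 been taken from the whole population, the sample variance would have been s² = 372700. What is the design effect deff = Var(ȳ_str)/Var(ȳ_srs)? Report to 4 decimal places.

Var(ȳ_str) = Σ Wₕ²(1−fₕ)sₕ²/nₕ with Wₕ = Nₕ/14052:
  Tier 2: (3609/14052)²·(1−116/3609)·186100/116 = 102.42302
  Tier 1: (10443/14052)²·(1−149/10443)·178000/149 = 650.37957
  → Var(ȳ_str) = 752.80259.
Var(ȳ_srs) = (1 − 265/14052)·372700/265 = 1379.8922.
deff = 752.80259 / 1379.8922 = 0.5456.

0.5456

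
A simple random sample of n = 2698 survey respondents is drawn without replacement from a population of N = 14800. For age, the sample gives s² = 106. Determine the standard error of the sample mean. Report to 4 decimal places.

0.1792

Under SRS without replacement, Var(ȳ) = (1 − f)·s²/n with f = n/N = 2698/14800 = 0.18229730.
Var(ȳ) = (1 − 0.18229730)·106/2698 = 0.81770270·0.039288362 = 0.0321262.
SE(ȳ) = √(0.0321262) = 0.1792.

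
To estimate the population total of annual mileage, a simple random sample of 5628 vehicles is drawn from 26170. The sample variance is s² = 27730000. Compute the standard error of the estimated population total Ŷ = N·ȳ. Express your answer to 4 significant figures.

1.628 × 10^6

Var(Ŷ) = N²·Var(ȳ) = N²·(1 − n/N)·s²/n.
f = 5628/26170 = 0.21505541; Var(ȳ) = 0.78494459·27730000/5628 = 3867.5397.
Var(Ŷ) = 26170² · 3867.5397 = 2.6487577 × 10^12.
SE(Ŷ) = √(2.6487577 × 10^12) = 1.628 × 10^6.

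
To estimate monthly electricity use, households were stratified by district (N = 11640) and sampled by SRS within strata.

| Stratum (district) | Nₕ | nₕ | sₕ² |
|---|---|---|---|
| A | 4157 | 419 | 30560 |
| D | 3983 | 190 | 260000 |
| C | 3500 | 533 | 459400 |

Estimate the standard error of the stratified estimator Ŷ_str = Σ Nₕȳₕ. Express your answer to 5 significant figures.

175380

Var(Ŷ_str) = Σₕ Nₕ²(1 − fₕ)sₕ²/nₕ.
A: 4157²·(1 − 419/4157)·30560/419 = 1.1333359 × 10^9.
D: 3983²·(1 − 190/3983)·260000/190 = 2.0673447 × 10^10.
C: 3500²·(1 − 533/3500)·459400/533 = 8.9505428 × 10^9.
Sum = 3.0757326 × 10^10.
SE = √(3.0757326 × 10^10) = 175380.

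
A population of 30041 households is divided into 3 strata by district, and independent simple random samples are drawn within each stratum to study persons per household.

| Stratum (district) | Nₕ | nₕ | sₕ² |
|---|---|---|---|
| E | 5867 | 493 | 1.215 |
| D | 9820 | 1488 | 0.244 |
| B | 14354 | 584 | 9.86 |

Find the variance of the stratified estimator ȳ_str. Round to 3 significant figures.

0.00380

Var(ȳ_str) = Σₕ Wₕ²(1 − fₕ)sₕ²/nₕ with Wₕ = Nₕ/N, N = 30041.
E: Wₕ = 0.19529976; term = 0.19529976²·(1 − 0.08402932)·1.215/493 = 8.6102218 × 10^-5.
D: Wₕ = 0.32688659; term = 0.32688659²·(1 − 0.15152749)·0.244/1488 = 1.4866847 × 10^-5.
B: Wₕ = 0.47781365; term = 0.47781365²·(1 − 0.04068552)·9.86/584 = 0.0036977895.
Sum = 0.0037987586.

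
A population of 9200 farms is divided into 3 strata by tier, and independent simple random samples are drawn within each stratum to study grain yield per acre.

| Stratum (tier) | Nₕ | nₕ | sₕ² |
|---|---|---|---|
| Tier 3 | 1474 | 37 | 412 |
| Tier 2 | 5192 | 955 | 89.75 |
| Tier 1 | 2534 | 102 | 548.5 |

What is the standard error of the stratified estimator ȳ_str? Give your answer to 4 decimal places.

Var(ȳ_str) = Σₕ Wₕ²(1 − fₕ)sₕ²/nₕ with Wₕ = Nₕ/N, N = 9200.
Tier 3: Wₕ = 0.16021739; term = 0.16021739²·(1 − 0.02510176)·412/37 = 0.27865965.
Tier 2: Wₕ = 0.56434783; term = 0.56434783²·(1 − 0.18393683)·89.75/955 = 0.024425788.
Tier 1: Wₕ = 0.27543478; term = 0.27543478²·(1 − 0.04025257)·548.5/102 = 0.39153536.
Sum = 0.6946208.
SE = √(0.6946208) = 0.8334.

0.8334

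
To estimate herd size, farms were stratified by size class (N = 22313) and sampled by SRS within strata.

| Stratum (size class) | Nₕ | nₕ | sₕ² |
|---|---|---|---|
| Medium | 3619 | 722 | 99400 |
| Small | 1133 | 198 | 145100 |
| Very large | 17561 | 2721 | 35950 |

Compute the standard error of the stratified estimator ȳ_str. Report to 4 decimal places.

Var(ȳ_str) = Σₕ Wₕ²(1 − fₕ)sₕ²/nₕ with Wₕ = Nₕ/N, N = 22313.
Medium: Wₕ = 0.16219244; term = 0.16219244²·(1 − 0.19950263)·99400/722 = 2.8991477.
Small: Wₕ = 0.05077757; term = 0.05077757²·(1 − 0.17475728)·145100/198 = 1.5592933.
Very large: Wₕ = 0.78702998; term = 0.78702998²·(1 − 0.15494562)·35950/2721 = 6.9157226.
Sum = 11.374164.
SE = √(11.374164) = 3.3726.

3.3726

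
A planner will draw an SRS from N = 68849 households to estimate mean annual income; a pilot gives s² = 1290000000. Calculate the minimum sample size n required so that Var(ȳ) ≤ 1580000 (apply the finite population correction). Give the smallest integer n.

807

Without fpc, n₀ = s²/D = 1290000000/1580000 = 816.4557.
With fpc, (1 − n/N)·s²/n ≤ D requires n ≥ n₀/(1 + n₀/N) = 816.4557/(1 + 816.4557/68849) = 806.8871.
Rounding up, n = 807.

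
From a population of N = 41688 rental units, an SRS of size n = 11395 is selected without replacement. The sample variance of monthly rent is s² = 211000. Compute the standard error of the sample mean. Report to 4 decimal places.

Under SRS without replacement, Var(ȳ) = (1 − f)·s²/n with f = n/N = 11395/41688 = 0.27334005.
Var(ȳ) = (1 − 0.27334005)·211000/11395 = 0.72665995·18.516893 = 13.455485.
SE(ȳ) = √(13.455485) = 3.6682.

3.6682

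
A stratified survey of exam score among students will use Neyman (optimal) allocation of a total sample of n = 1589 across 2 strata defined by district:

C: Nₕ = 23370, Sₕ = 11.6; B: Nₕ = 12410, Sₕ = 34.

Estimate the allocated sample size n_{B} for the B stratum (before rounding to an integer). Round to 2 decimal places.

967.43

Neyman allocation: nₕ = n·NₕSₕ / Σⱼ NⱼSⱼ.
Σ NⱼSⱼ = 23370·11.6 + 12410·34 = 693032.
n_{B} = 1589·12410·34 / 693032 = 967.43.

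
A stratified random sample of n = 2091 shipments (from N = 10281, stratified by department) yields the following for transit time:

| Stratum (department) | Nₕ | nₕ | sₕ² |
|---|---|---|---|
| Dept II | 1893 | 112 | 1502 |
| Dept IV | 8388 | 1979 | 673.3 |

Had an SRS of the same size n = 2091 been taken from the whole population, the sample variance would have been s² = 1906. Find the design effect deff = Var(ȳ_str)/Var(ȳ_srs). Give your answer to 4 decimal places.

Var(ȳ_str) = Σ Wₕ²(1−fₕ)sₕ²/nₕ with Wₕ = Nₕ/10281:
  Dept II: (1893/10281)²·(1−112/1893)·1502/112 = 0.42775562
  Dept IV: (8388/10281)²·(1−1979/8388)·673.3/1979 = 0.17303772
  → Var(ȳ_str) = 0.60079334.
Var(ȳ_srs) = (1 − 2091/10281)·1906/2091 = 0.72613506.
deff = 0.60079334 / 0.72613506 = 0.8274.

0.8274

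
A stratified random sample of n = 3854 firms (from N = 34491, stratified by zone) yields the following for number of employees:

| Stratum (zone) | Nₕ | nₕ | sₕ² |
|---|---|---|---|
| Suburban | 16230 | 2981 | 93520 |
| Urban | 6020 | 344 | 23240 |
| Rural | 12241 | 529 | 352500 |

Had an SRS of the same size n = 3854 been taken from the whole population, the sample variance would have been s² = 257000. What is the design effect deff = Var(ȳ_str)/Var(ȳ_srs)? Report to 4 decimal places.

1.4842

Var(ȳ_str) = Σ Wₕ²(1−fₕ)sₕ²/nₕ with Wₕ = Nₕ/34491:
  Suburban: (16230/34491)²·(1−2981/16230)·93520/2981 = 5.6706464
  Urban: (6020/34491)²·(1−344/6020)·23240/344 = 1.9404613
  Rural: (12241/34491)²·(1−529/12241)·352500/529 = 80.304492
  → Var(ȳ_str) = 87.9156.
Var(ȳ_srs) = (1 − 3854/34491)·257000/3854 = 59.232746.
deff = 87.9156 / 59.232746 = 1.4842.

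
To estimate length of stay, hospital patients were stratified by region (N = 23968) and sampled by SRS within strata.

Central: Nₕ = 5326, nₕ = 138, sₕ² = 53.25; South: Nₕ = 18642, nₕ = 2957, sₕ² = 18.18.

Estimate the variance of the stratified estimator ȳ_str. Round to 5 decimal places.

Var(ȳ_str) = Σₕ Wₕ²(1 − fₕ)sₕ²/nₕ with Wₕ = Nₕ/N, N = 23968.
Central: Wₕ = 0.22221295; term = 0.22221295²·(1 − 0.02591063)·53.25/138 = 0.018560004.
South: Wₕ = 0.77778705; term = 0.77778705²·(1 − 0.15862032)·18.18/2957 = 0.0031293633.
Sum = 0.021689367.

0.02169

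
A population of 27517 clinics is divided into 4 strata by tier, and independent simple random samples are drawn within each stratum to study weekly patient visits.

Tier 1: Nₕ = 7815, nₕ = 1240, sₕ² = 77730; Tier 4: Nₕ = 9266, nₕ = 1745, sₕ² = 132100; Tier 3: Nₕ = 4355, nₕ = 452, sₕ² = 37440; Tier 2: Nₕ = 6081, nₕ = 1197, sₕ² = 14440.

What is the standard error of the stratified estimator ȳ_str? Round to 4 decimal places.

3.6816

Var(ȳ_str) = Σₕ Wₕ²(1 − fₕ)sₕ²/nₕ with Wₕ = Nₕ/N, N = 27517.
Tier 1: Wₕ = 0.28400625; term = 0.28400625²·(1 − 0.15866923)·77730/1240 = 4.2539223.
Tier 4: Wₕ = 0.33673729; term = 0.33673729²·(1 − 0.18832290)·132100/1745 = 6.9674378.
Tier 3: Wₕ = 0.15826580; term = 0.15826580²·(1 − 0.10378875)·37440/452 = 1.8594391.
Tier 2: Wₕ = 0.22099066; term = 0.22099066²·(1 − 0.19684262)·14440/1197 = 0.47317472.
Sum = 13.553974.
SE = √(13.553974) = 3.6816.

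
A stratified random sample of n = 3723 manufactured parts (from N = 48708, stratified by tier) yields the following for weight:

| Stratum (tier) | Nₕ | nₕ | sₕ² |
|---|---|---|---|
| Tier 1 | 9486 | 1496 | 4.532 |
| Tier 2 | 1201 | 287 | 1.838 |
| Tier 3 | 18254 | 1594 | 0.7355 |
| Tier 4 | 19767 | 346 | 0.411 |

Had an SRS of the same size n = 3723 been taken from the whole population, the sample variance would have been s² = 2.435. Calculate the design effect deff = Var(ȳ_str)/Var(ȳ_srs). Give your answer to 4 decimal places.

0.5812

Var(ȳ_str) = Σ Wₕ²(1−fₕ)sₕ²/nₕ with Wₕ = Nₕ/48708:
  Tier 1: (9486/48708)²·(1−1496/9486)·4.532/1496 = 9.6780445 × 10^-5
  Tier 2: (1201/48708)²·(1−287/1201)·1.838/287 = 2.9631403 × 10^-6
  Tier 3: (18254/48708)²·(1−1594/18254)·0.7355/1594 = 5.9146195 × 10^-5
  Tier 4: (19767/48708)²·(1−346/19767)·0.411/346 = 1.9221066 × 10^-4
  → Var(ȳ_str) = 3.5110044 × 10^-4.
Var(ȳ_srs) = (1 − 3723/48708)·2.435/3723 = 6.0405065 × 10^-4.
deff = (3.5110044 × 10^-4) / (6.0405065 × 10^-4) = 0.5812.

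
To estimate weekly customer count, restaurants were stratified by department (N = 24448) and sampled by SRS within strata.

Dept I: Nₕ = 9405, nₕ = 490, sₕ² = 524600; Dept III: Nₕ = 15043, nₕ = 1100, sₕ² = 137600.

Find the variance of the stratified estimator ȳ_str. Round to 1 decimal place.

194.1

Var(ȳ_str) = Σₕ Wₕ²(1 − fₕ)sₕ²/nₕ with Wₕ = Nₕ/N, N = 24448.
Dept I: Wₕ = 0.38469404; term = 0.38469404²·(1 − 0.05209995)·524600/490 = 150.1847.
Dept III: Wₕ = 0.61530596; term = 0.61530596²·(1 − 0.07312371)·137600/1100 = 43.896486.
Sum = 194.08119.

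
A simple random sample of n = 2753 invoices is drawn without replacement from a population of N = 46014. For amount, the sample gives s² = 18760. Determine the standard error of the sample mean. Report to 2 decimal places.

Under SRS without replacement, Var(ȳ) = (1 − f)·s²/n with f = n/N = 2753/46014 = 0.05982962.
Var(ȳ) = (1 − 0.05982962)·18760/2753 = 0.94017038·6.8143843 = 6.4066823.
SE(ȳ) = √(6.4066823) = 2.53.

2.53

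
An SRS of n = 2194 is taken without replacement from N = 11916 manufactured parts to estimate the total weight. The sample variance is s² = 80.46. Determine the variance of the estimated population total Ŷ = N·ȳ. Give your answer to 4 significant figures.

Var(Ŷ) = N²·Var(ȳ) = N²·(1 − n/N)·s²/n.
f = 2194/11916 = 0.18412219; Var(ȳ) = 0.81587781·80.46/2194 = 0.029920478.
Var(Ŷ) = 11916² · 0.029920478 = 4.2484403 × 10^6.

4.248 × 10^6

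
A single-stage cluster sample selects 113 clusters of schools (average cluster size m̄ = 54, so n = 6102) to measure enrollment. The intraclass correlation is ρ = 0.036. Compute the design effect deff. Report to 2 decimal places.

2.91

deff = 1 + (54 − 1)·0.036 = 1 + 1.908 = 2.908.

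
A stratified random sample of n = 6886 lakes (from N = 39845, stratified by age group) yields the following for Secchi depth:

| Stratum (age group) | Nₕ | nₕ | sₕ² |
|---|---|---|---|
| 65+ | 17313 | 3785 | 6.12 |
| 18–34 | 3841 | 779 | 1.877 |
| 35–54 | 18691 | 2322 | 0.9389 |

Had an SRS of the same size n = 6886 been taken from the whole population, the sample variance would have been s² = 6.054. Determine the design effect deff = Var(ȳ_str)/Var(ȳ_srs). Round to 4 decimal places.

0.4597

Var(ȳ_str) = Σ Wₕ²(1−fₕ)sₕ²/nₕ with Wₕ = Nₕ/39845:
  65+: (17313/39845)²·(1−3785/17313)·6.12/3785 = 2.3853043 × 10^-4
  18–34: (3841/39845)²·(1−779/3841)·1.877/779 = 1.7849606 × 10^-5
  35–54: (18691/39845)²·(1−2322/18691)·0.9389/2322 = 7.7922728 × 10^-5
  → Var(ȳ_str) = 3.3430276 × 10^-4.
Var(ȳ_srs) = (1 − 6886/39845)·6.054/6886 = 7.2723638 × 10^-4.
deff = (3.3430276 × 10^-4) / (7.2723638 × 10^-4) = 0.4597.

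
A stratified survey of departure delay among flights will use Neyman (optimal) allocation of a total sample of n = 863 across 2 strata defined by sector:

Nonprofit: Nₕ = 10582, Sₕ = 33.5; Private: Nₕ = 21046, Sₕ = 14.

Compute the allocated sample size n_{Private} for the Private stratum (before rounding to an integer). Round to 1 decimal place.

Neyman allocation: nₕ = n·NₕSₕ / Σⱼ NⱼSⱼ.
Σ NⱼSⱼ = 10582·33.5 + 21046·14 = 649141.
n_{Private} = 863·21046·14 / 649141 = 391.7.

391.7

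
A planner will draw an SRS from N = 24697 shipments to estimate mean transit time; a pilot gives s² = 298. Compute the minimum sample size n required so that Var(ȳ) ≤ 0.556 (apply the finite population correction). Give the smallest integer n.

Without fpc, n₀ = s²/D = 298/0.556 = 535.9712.
With fpc, (1 − n/N)·s²/n ≤ D requires n ≥ n₀/(1 + n₀/N) = 535.9712/(1 + 535.9712/24697) = 524.5867.
Rounding up, n = 525.

525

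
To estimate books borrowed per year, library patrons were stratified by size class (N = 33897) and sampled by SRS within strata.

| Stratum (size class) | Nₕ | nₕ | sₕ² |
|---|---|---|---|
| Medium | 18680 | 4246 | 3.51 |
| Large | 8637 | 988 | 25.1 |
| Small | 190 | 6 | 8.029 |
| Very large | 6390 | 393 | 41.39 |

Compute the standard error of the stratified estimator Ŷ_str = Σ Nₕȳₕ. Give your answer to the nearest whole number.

Var(Ŷ_str) = Σₕ Nₕ²(1 − fₕ)sₕ²/nₕ.
Medium: 18680²·(1 − 4246/18680)·3.51/4246 = 222890.06.
Large: 8637²·(1 − 988/8637)·25.1/988 = 1.6783571 × 10^6.
Small: 190²·(1 − 6/190)·8.029/6 = 46782.307.
Very large: 6390²·(1 − 393/6390)·41.39/393 = 4.0358757 × 10^6.
Sum = 5.9839052 × 10^6.
SE = √(5.9839052 × 10^6) = 2446.

2446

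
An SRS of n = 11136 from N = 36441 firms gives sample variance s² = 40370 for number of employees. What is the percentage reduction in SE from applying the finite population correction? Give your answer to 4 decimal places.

f = n/N = 11136/36441 = 0.30558986.
SE_no-fpc = √(s²/n) = 1.9039904; SE_fpc = √((1−f)s²/n) = 1.5866195.
Ratio = √(1−f) = 0.83331275. Reduction = 100·(1 − 0.83331275) = 16.6687%.

16.6687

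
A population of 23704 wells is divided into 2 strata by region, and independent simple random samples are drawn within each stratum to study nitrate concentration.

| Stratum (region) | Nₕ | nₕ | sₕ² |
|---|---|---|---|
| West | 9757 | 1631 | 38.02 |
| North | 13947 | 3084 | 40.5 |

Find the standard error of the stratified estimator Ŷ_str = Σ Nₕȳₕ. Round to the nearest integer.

Var(Ŷ_str) = Σₕ Nₕ²(1 − fₕ)sₕ²/nₕ.
West: 9757²·(1 − 1631/9757)·38.02/1631 = 1.8482098 × 10^6.
North: 13947²·(1 − 3084/13947)·40.5/3084 = 1.989625 × 10^6.
Sum = 3.8378348 × 10^6.
SE = √(3.8378348 × 10^6) = 1959.

1959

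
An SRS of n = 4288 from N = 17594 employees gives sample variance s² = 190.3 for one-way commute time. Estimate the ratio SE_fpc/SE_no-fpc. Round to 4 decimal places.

0.8696

f = n/N = 4288/17594 = 0.24371945.
SE_no-fpc = √(s²/n) = 0.21066481; SE_fpc = √((1−f)s²/n) = 0.18320338.
Ratio = √(1−f) = 0.86964392.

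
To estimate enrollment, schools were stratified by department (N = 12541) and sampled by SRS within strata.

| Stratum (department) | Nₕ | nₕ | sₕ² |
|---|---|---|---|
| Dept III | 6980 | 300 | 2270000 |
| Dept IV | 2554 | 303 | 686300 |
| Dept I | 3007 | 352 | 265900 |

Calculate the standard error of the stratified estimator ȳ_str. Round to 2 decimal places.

Var(ȳ_str) = Σₕ Wₕ²(1 − fₕ)sₕ²/nₕ with Wₕ = Nₕ/N, N = 12541.
Dept III: Wₕ = 0.55657444; term = 0.55657444²·(1 − 0.04297994)·2270000/300 = 2243.2215.
Dept IV: Wₕ = 0.20365202; term = 0.20365202²·(1 − 0.11863743)·686300/303 = 82.794869.
Dept I: Wₕ = 0.23977354; term = 0.23977354²·(1 − 0.11706019)·265900/352 = 38.345049.
Sum = 2364.3614.
SE = √(2364.3614) = 48.62.

48.62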